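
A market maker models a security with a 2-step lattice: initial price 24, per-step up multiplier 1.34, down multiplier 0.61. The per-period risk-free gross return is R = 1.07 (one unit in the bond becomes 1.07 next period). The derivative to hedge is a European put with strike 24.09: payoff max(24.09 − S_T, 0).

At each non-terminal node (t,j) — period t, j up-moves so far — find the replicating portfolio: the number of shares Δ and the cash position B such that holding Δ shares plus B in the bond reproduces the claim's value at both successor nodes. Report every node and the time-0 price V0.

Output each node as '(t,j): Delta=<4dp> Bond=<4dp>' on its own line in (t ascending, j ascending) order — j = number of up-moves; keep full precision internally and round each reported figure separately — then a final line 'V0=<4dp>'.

Since d<R<u, set p* = (R−d)/(u−d) = 0.6301; price each node as the discounted p*-expectation of its children.
At expiry t=2: V(2,0)=15.1596, V(2,1)=4.4724, V(2,2)=0.0000
(1,0): S=14.6400. Δ = (V_up−V_dn)/(S_up−S_dn) = (4.4724−15.1596)/(19.6176−8.9304) = -1.0000. V = [p*·4.4724 + (1−p*)·15.1596]/1.07 = 7.8740. B = V − Δ·S = 22.5140.
(1,1): S=32.1600. Δ = (V_up−V_dn)/(S_up−S_dn) = (0.0000−4.4724)/(43.0944−19.6176) = -0.1905. V = [p*·0.0000 + (1−p*)·4.4724]/1.07 = 1.5460. B = V − Δ·S = 7.6725.
(0,0): S=24.0000. Δ = (V_up−V_dn)/(S_up−S_dn) = (1.5460−7.8740)/(32.1600−14.6400) = -0.3612. V = [p*·1.5460 + (1−p*)·7.8740]/1.07 = 3.6322. B = V − Δ·S = 12.3008.
The time-0 hedge costs 3.6322, which is the no-arbitrage price.

(0,0): Delta=-0.3612 Bond=12.3008
(1,0): Delta=-1.0000 Bond=22.5140
(1,1): Delta=-0.1905 Bond=7.6725
V0=3.6322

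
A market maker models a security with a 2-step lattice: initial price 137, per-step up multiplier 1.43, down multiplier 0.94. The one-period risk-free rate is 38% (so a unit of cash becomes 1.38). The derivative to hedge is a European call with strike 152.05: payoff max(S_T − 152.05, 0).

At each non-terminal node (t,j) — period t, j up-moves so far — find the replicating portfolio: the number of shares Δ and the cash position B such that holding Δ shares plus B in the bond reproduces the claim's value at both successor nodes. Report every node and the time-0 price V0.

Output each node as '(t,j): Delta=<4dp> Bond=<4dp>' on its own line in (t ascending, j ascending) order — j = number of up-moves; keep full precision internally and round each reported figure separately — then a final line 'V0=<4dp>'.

Risk-neutral probability p* = (R−d)/(u−d) = (1.38−0.94)/(1.43−0.94) = 0.8980.
Terminal values V(2,·): V(2,0)=0.0000, V(2,1)=32.1054, V(2,2)=128.1013
Node (1,0) S=128.7800: V=(p*·32.1054+(1−p*)·0.0000)/1.38=20.8908; Δ=(32.1054−0.0000)/(184.1554−121.0532)=0.5088; B=V−Δ·S=-44.6304
Node (1,1) S=195.9100: V=(p*·128.1013+(1−p*)·32.1054)/1.38=85.7288; Δ=(128.1013−32.1054)/(280.1513−184.1554)=1.0000; B=V−Δ·S=-110.1812
Node (0,0) S=137.0000: V=(p*·85.7288+(1−p*)·20.8908)/1.38=57.3281; Δ=(85.7288−20.8908)/(195.9100−128.7800)=0.9659; B=V−Δ·S=-74.9944
The time-0 hedge costs 57.3281, which is the no-arbitrage price.

(0,0): Delta=0.9659 Bond=-74.9944
(1,0): Delta=0.5088 Bond=-44.6304
(1,1): Delta=1.0000 Bond=-110.1812
V0=57.3281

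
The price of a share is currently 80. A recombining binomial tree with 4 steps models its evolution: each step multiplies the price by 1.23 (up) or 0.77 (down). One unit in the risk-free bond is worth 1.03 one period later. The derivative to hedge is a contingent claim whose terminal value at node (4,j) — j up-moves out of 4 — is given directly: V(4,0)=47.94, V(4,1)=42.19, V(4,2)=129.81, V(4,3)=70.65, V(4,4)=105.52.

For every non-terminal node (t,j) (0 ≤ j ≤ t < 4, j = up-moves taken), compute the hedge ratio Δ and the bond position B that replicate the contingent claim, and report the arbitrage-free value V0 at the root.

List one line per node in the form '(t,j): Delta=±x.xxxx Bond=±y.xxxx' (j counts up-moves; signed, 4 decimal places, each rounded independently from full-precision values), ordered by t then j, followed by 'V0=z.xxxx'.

Risk-neutral probability p* = (R−d)/(u−d) = (1.03−0.77)/(1.23−0.77) = 0.5652.
Terminal values V(4,·): V(4,0)=47.9400, V(4,1)=42.1900, V(4,2)=129.8100, V(4,3)=70.6500, V(4,4)=105.5200
Node (3,0) S=36.5226: V=(p*·42.1900+(1−p*)·47.9400)/1.03=43.3883; Δ=(42.1900−47.9400)/(44.9228−28.1224)=-0.3423; B=V−Δ·S=55.8883
Node (3,1) S=58.3414: V=(p*·129.8100+(1−p*)·42.1900)/1.03=89.0431; Δ=(129.8100−42.1900)/(71.7599−44.9228)=3.2649; B=V−Δ·S=-101.4352
Node (3,2) S=93.1946: V=(p*·70.6500+(1−p*)·129.8100)/1.03=93.5648; Δ=(70.6500−129.8100)/(114.6294−71.7599)=-1.3800; B=V−Δ·S=222.1735
Node (3,3) S=148.8694: V=(p*·105.5200+(1−p*)·70.6500)/1.03=87.7273; Δ=(105.5200−70.6500)/(183.1093−114.6294)=0.5092; B=V−Δ·S=11.9230
Node (2,0) S=47.4320: V=(p*·89.0431+(1−p*)·43.3883)/1.03=67.1778; Δ=(89.0431−43.3883)/(58.3414−36.5226)=2.0925; B=V−Δ·S=-32.0715
Node (2,1) S=75.7680: V=(p*·93.5648+(1−p*)·89.0431)/1.03=88.9309; Δ=(93.5648−89.0431)/(93.1946−58.3414)=0.1297; B=V−Δ·S=79.1010
Node (2,2) S=121.0320: V=(p*·87.7273+(1−p*)·93.5648)/1.03=87.6363; Δ=(87.7273−93.5648)/(148.8694−93.1946)=-0.1048; B=V−Δ·S=100.3264
Node (1,0) S=61.6000: V=(p*·88.9309+(1−p*)·67.1778)/1.03=77.1583; Δ=(88.9309−67.1778)/(75.7680−47.4320)=0.7677; B=V−Δ·S=29.8691
Node (1,1) S=98.4000: V=(p*·87.6363+(1−p*)·88.9309)/1.03=85.6302; Δ=(87.6363−88.9309)/(121.0320−75.7680)=-0.0286; B=V−Δ·S=88.4447
Node (0,0) S=80.0000: V=(p*·85.6302+(1−p*)·77.1583)/1.03=79.5600; Δ=(85.6302−77.1583)/(98.4000−61.6000)=0.2302; B=V−Δ·S=61.1427
Self-financing check: at every node Δ·S+B equals the discounted successor values.

(0,0): Delta=0.2302 Bond=61.1427
(1,0): Delta=0.7677 Bond=29.8691
(1,1): Delta=-0.0286 Bond=88.4447
(2,0): Delta=2.0925 Bond=-32.0715
(2,1): Delta=0.1297 Bond=79.1010
(2,2): Delta=-0.1048 Bond=100.3264
(3,0): Delta=-0.3423 Bond=55.8883
(3,1): Delta=3.2649 Bond=-101.4352
(3,2): Delta=-1.3800 Bond=222.1735
(3,3): Delta=0.5092 Bond=11.9230
V0=79.5600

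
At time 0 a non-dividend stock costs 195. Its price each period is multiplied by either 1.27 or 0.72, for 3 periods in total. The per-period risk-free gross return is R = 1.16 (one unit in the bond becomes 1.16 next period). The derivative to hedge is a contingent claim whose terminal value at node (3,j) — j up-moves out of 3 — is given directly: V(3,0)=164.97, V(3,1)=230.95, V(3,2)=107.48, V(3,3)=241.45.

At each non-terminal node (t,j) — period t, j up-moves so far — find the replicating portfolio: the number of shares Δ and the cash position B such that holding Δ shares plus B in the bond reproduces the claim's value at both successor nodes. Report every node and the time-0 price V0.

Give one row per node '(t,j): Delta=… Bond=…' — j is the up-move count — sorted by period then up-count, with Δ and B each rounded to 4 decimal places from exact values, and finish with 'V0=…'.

(0,0): Delta=0.3386 Bond=54.6579
(1,0): Delta=-0.9554 Bond=245.0847
(1,1): Delta=0.5220 Bond=17.9827
(2,0): Delta=1.1867 Bond=67.7553
(2,1): Delta=-1.2590 Bond=338.4340
(2,2): Delta=0.7745 Bond=-58.5335
V0=120.6907

Since d<R<u, set p* = (R−d)/(u−d) = 0.8000; price each node as the discounted p*-expectation of its children.
Payoff layer (t=3): V(3,0)=164.9700, V(3,1)=230.9500, V(3,2)=107.4800, V(3,3)=241.4500
Node (2,0) S=101.0880: V=(p*·230.9500+(1−p*)·164.9700)/1.16=187.7190; Δ=(230.9500−164.9700)/(128.3818−72.7834)=1.1867; B=V−Δ·S=67.7553
Node (2,1) S=178.3080: V=(p*·107.4800+(1−p*)·230.9500)/1.16=113.9431; Δ=(107.4800−230.9500)/(226.4512−128.3818)=-1.2590; B=V−Δ·S=338.4340
Node (2,2) S=314.5155: V=(p*·241.4500+(1−p*)·107.4800)/1.16=185.0483; Δ=(241.4500−107.4800)/(399.4347−226.4512)=0.7745; B=V−Δ·S=-58.5335
Node (1,0) S=140.4000: V=(p*·113.9431+(1−p*)·187.7190)/1.16=110.9468; Δ=(113.9431−187.7190)/(178.3080−101.0880)=-0.9554; B=V−Δ·S=245.0847
Node (1,1) S=247.6500: V=(p*·185.0483+(1−p*)·113.9431)/1.16=147.2649; Δ=(185.0483−113.9431)/(314.5155−178.3080)=0.5220; B=V−Δ·S=17.9827
Node (0,0) S=195.0000: V=(p*·147.2649+(1−p*)·110.9468)/1.16=120.6907; Δ=(147.2649−110.9468)/(247.6500−140.4000)=0.3386; B=V−Δ·S=54.6579
Check: Δ(0,0)·S0 + B(0,0) = 120.6907 = V0.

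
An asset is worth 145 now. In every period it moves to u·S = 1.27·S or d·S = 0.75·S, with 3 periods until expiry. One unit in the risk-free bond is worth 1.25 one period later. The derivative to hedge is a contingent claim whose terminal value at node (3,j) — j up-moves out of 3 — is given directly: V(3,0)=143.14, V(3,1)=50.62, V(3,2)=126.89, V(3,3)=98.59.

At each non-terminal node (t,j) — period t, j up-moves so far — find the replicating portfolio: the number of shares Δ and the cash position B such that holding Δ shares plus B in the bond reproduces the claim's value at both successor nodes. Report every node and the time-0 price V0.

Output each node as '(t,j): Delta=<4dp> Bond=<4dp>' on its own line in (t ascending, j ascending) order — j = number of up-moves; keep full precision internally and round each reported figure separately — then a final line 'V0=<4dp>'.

(0,0): Delta=-0.1754 Bond=77.3487
(1,0): Delta=0.9871 Bond=-29.7363
(1,1): Delta=-0.2028 Bond=101.7427
(2,0): Delta=-2.1814 Bond=221.2658
(2,1): Delta=1.0620 Bond=-47.5078
(2,2): Delta=-0.2327 Bond=134.1658
V0=51.9203

Since d<R<u, set p* = (R−d)/(u−d) = 0.9615; price each node as the discounted p*-expectation of its children.
Terminal payoffs: V(3,0)=143.1400, V(3,1)=50.6200, V(3,2)=126.8900, V(3,3)=98.5900
Node (2,0) S=81.5625: V=(p*·50.6200+(1−p*)·143.1400)/1.25=43.3428; Δ=(50.6200−143.1400)/(103.5844−61.1719)=-2.1814; B=V−Δ·S=221.2658
Node (2,1) S=138.1125: V=(p*·126.8900+(1−p*)·50.6200)/1.25=99.1652; Δ=(126.8900−50.6200)/(175.4029−103.5844)=1.0620; B=V−Δ·S=-47.5078
Node (2,2) S=233.8705: V=(p*·98.5900+(1−p*)·126.8900)/1.25=79.7428; Δ=(98.5900−126.8900)/(297.0155−175.4029)=-0.2327; B=V−Δ·S=134.1658
Node (1,0) S=108.7500: V=(p*·99.1652+(1−p*)·43.3428)/1.25=77.6146; Δ=(99.1652−43.3428)/(138.1125−81.5625)=0.9871; B=V−Δ·S=-29.7363
Node (1,1) S=184.1500: V=(p*·79.7428+(1−p*)·99.1652)/1.25=64.3918; Δ=(79.7428−99.1652)/(233.8705−138.1125)=-0.2028; B=V−Δ·S=101.7427
Node (0,0) S=145.0000: V=(p*·64.3918+(1−p*)·77.6146)/1.25=51.9203; Δ=(64.3918−77.6146)/(184.1500−108.7500)=-0.1754; B=V−Δ·S=77.3487
Check: Δ(0,0)·S0 + B(0,0) = 51.9203 = V0.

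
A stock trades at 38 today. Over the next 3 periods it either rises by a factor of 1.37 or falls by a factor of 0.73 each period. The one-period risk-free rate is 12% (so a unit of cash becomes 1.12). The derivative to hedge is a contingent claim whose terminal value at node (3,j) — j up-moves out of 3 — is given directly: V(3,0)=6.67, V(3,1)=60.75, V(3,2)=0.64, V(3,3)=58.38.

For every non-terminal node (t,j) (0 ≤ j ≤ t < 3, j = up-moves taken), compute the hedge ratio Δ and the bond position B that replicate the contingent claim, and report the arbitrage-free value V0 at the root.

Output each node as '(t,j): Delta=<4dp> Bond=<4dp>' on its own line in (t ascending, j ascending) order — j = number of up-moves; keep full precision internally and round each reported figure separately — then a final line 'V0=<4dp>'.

(0,0): Delta=0.0353 Bond=20.6056
(1,0): Delta=-0.7797 Bond=45.6871
(1,1): Delta=0.3137 Bond=8.5855
(2,0): Delta=4.1728 Bond=-49.1205
(2,1): Delta=-2.4714 Bond=115.4580
(2,2): Delta=1.2649 Bond=-58.2319
V0=21.9461

Since d<R<u, set p* = (R−d)/(u−d) = 0.6094; price each node as the discounted p*-expectation of its children.
Payoff layer (t=3): V(3,0)=6.6700, V(3,1)=60.7500, V(3,2)=0.6400, V(3,3)=58.3800
Node (2,0) S=20.2502: V=(p*·60.7500+(1−p*)·6.6700)/1.12=35.3795; Δ=(60.7500−6.6700)/(27.7428−14.7826)=4.1728; B=V−Δ·S=-49.1205
Node (2,1) S=38.0038: V=(p*·0.6400+(1−p*)·60.7500)/1.12=21.5361; Δ=(0.6400−60.7500)/(52.0652−27.7428)=-2.4714; B=V−Δ·S=115.4580
Node (2,2) S=71.3222: V=(p*·58.3800+(1−p*)·0.6400)/1.12=31.9869; Δ=(58.3800−0.6400)/(97.7114−52.0652)=1.2649; B=V−Δ·S=-58.2319
Node (1,0) S=27.7400: V=(p*·21.5361+(1−p*)·35.3795)/1.12=24.0569; Δ=(21.5361−35.3795)/(38.0038−20.2502)=-0.7797; B=V−Δ·S=45.6871
Node (1,1) S=52.0600: V=(p*·31.9869+(1−p*)·21.5361)/1.12=24.9148; Δ=(31.9869−21.5361)/(71.3222−38.0038)=0.3137; B=V−Δ·S=8.5855
Node (0,0) S=38.0000: V=(p*·24.9148+(1−p*)·24.0569)/1.12=21.9461; Δ=(24.9148−24.0569)/(52.0600−27.7400)=0.0353; B=V−Δ·S=20.6056
The time-0 hedge costs 21.9461, which is the no-arbitrage price.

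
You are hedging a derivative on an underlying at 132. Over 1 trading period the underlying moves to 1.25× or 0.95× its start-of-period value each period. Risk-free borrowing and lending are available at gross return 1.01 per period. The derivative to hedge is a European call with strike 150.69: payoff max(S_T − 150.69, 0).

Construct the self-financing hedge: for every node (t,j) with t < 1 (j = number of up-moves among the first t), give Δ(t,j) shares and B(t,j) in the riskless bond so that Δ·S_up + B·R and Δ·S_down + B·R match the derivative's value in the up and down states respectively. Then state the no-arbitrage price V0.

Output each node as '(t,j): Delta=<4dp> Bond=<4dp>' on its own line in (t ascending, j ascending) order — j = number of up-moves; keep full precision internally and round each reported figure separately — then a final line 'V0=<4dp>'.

Risk-neutral probability p* = (R−d)/(u−d) = (1.01−0.95)/(1.25−0.95) = 0.2000.
At expiry t=1: V(1,0)=0.0000, V(1,1)=14.3100
(0,0): S=132.0000. Δ = (V_up−V_dn)/(S_up−S_dn) = (14.3100−0.0000)/(165.0000−125.4000) = 0.3614. V = [p*·14.3100 + (1−p*)·0.0000]/1.01 = 2.8337. B = V − Δ·S = -44.8663.
Each (Δ,B) replicates both successor values, so the strategy is self-financing and V0 is arbitrage-free.

(0,0): Delta=0.3614 Bond=-44.8663
V0=2.8337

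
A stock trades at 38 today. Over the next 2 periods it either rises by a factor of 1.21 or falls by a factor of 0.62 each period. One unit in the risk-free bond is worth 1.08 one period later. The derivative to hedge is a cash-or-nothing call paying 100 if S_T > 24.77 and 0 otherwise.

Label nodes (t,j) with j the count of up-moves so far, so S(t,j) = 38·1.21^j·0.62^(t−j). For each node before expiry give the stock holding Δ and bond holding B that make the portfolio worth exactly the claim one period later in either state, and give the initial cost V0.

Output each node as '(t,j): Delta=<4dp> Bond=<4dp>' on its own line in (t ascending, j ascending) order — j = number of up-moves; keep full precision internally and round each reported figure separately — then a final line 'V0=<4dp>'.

(0,0): Delta=0.9100 Bond=46.9923
(1,0): Delta=7.1940 Bond=-97.3007
(1,1): Delta=0.0000 Bond=92.5926
V0=81.5716

The replicating-portfolio and risk-neutral prices coincide; use p* = (1.08−0.62)/(1.21−0.62) = 0.7797 for the latter.
At expiry t=2: V(2,0)=0.0000, V(2,1)=100.0000, V(2,2)=100.0000
  t=1,j=0: stock 23.5600 → up 28.5076 (V=100.0000), down 14.6072 (V=0.0000). Price 72.1908; hedge Δ=7.1940, bond B=-97.3007.
  t=1,j=1: stock 45.9800 → up 55.6358 (V=100.0000), down 28.5076 (V=100.0000). Price 92.5926; hedge Δ=0.0000, bond B=92.5926.
  t=0,j=0: stock 38.0000 → up 45.9800 (V=92.5926), down 23.5600 (V=72.1908). Price 81.5716; hedge Δ=0.9100, bond B=46.9923.
Check: Δ(0,0)·S0 + B(0,0) = 81.5716 = V0.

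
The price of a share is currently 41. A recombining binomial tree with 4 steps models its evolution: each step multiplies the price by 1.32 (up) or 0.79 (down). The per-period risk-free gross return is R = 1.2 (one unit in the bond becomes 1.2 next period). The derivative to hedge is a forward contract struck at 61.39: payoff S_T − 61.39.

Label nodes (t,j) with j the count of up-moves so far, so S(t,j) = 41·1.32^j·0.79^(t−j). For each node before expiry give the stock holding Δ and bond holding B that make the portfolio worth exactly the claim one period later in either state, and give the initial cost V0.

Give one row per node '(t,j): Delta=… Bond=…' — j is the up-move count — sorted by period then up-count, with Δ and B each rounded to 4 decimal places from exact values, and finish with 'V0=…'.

Under the risk-neutral measure, an up-move has probability p* = (R−d)/(u−d) = 0.7736 and values discount at R = 1.2.
Terminal payoffs: V(4,0)=-45.4205, V(4,1)=-34.7067, V(4,2)=-16.8053, V(4,3)=13.1060, V(4,4)=63.0843
(3,0): S=20.2146. Δ = (V_up−V_dn)/(S_up−S_dn) = (-34.7067−-45.4205)/(26.6833−15.9695) = 1.0000. V = [p*·-34.7067 + (1−p*)·-45.4205]/1.2 = -30.9437. B = V − Δ·S = -51.1583.
(3,1): S=33.7763. Δ = (V_up−V_dn)/(S_up−S_dn) = (-16.8053−-34.7067)/(44.5847−26.6833) = 1.0000. V = [p*·-16.8053 + (1−p*)·-34.7067]/1.2 = -17.3820. B = V − Δ·S = -51.1583.
(3,2): S=56.4363. Δ = (V_up−V_dn)/(S_up−S_dn) = (13.1060−-16.8053)/(74.4960−44.5847) = 1.0000. V = [p*·13.1060 + (1−p*)·-16.8053]/1.2 = 5.2780. B = V − Δ·S = -51.1583.
(3,3): S=94.2987. Δ = (V_up−V_dn)/(S_up−S_dn) = (63.0843−13.1060)/(124.4743−74.4960) = 1.0000. V = [p*·63.0843 + (1−p*)·13.1060]/1.2 = 43.1404. B = V − Δ·S = -51.1583.
(2,0): S=25.5881. Δ = (V_up−V_dn)/(S_up−S_dn) = (-17.3820−-30.9437)/(33.7763−20.2146) = 1.0000. V = [p*·-17.3820 + (1−p*)·-30.9437]/1.2 = -17.0438. B = V − Δ·S = -42.6319.
(2,1): S=42.7548. Δ = (V_up−V_dn)/(S_up−S_dn) = (5.2780−-17.3820)/(56.4363−33.7763) = 1.0000. V = [p*·5.2780 + (1−p*)·-17.3820]/1.2 = 0.1229. B = V − Δ·S = -42.6319.
(2,2): S=71.4384. Δ = (V_up−V_dn)/(S_up−S_dn) = (43.1404−5.2780)/(94.2987−56.4363) = 1.0000. V = [p*·43.1404 + (1−p*)·5.2780]/1.2 = 28.8065. B = V − Δ·S = -42.6319.
(1,0): S=32.3900. Δ = (V_up−V_dn)/(S_up−S_dn) = (0.1229−-17.0438)/(42.7548−25.5881) = 1.0000. V = [p*·0.1229 + (1−p*)·-17.0438]/1.2 = -3.1366. B = V − Δ·S = -35.5266.
(1,1): S=54.1200. Δ = (V_up−V_dn)/(S_up−S_dn) = (28.8065−0.1229)/(71.4384−42.7548) = 1.0000. V = [p*·28.8065 + (1−p*)·0.1229]/1.2 = 18.5934. B = V − Δ·S = -35.5266.
(0,0): S=41.0000. Δ = (V_up−V_dn)/(S_up−S_dn) = (18.5934−-3.1366)/(54.1200−32.3900) = 1.0000. V = [p*·18.5934 + (1−p*)·-3.1366]/1.2 = 11.3945. B = V − Δ·S = -29.6055.
Check: Δ(0,0)·S0 + B(0,0) = 11.3945 = V0.

(0,0): Delta=1.0000 Bond=-29.6055
(1,0): Delta=1.0000 Bond=-35.5266
(1,1): Delta=1.0000 Bond=-35.5266
(2,0): Delta=1.0000 Bond=-42.6319
(2,1): Delta=1.0000 Bond=-42.6319
(2,2): Delta=1.0000 Bond=-42.6319
(3,0): Delta=1.0000 Bond=-51.1583
(3,1): Delta=1.0000 Bond=-51.1583
(3,2): Delta=1.0000 Bond=-51.1583
(3,3): Delta=1.0000 Bond=-51.1583
V0=11.3945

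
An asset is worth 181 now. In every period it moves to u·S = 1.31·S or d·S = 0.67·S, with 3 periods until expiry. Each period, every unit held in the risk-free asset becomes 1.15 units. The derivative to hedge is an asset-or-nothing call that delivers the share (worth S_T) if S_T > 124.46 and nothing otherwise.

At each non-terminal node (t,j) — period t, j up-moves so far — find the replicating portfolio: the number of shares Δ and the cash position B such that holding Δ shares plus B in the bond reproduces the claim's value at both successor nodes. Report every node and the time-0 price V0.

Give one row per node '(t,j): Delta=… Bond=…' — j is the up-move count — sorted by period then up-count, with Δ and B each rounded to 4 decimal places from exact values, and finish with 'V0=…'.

(0,0): Delta=1.2393 Bond=-53.7191
(1,0): Delta=1.7487 Bond=-123.5539
(1,1): Delta=1.1525 Bond=-41.1846
(2,0): Delta=0.0000 Bond=0.0000
(2,1): Delta=2.0469 Bond=-189.4493
(2,2): Delta=1.0000 Bond=0.0000
V0=170.5991

Since d<R<u, set p* = (R−d)/(u−d) = 0.7500; price each node as the discounted p*-expectation of its children.
At expiry t=3: V(3,0)=0.0000, V(3,1)=0.0000, V(3,2)=208.1114, V(3,3)=406.9045
  t=2,j=0: stock 81.2509 → up 106.4387 (V=0.0000), down 54.4381 (V=0.0000). Price 0.0000; hedge Δ=0.0000, bond B=0.0000.
  t=2,j=1: stock 158.8637 → up 208.1114 (V=208.1114), down 106.4387 (V=0.0000). Price 135.7249; hedge Δ=2.0469, bond B=-189.4493.
  t=2,j=2: stock 310.6141 → up 406.9045 (V=406.9045), down 208.1114 (V=208.1114). Price 310.6141; hedge Δ=1.0000, bond B=0.0000.
  t=1,j=0: stock 121.2700 → up 158.8637 (V=135.7249), down 81.2509 (V=0.0000). Price 88.5162; hedge Δ=1.7487, bond B=-123.5539.
  t=1,j=1: stock 237.1100 → up 310.6141 (V=310.6141), down 158.8637 (V=135.7249). Price 232.0798; hedge Δ=1.1525, bond B=-41.1846.
  t=0,j=0: stock 181.0000 → up 237.1100 (V=232.0798), down 121.2700 (V=88.5162). Price 170.5991; hedge Δ=1.2393, bond B=-53.7191.
Check: Δ(0,0)·S0 + B(0,0) = 170.5991 = V0.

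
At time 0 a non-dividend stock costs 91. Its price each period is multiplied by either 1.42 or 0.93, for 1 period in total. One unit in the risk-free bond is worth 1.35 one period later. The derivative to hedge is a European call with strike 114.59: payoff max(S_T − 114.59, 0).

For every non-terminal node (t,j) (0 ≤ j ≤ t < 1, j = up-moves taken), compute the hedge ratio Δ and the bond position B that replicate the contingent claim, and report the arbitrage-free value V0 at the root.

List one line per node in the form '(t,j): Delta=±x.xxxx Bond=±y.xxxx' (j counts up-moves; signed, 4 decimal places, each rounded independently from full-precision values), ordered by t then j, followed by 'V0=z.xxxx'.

No-arbitrage ⇒ martingale measure with p* = (R−d)/(u−d) = 0.8571.
Terminal values V(1,·): V(1,0)=0.0000, V(1,1)=14.6300
  t=0,j=0: stock 91.0000 → up 129.2200 (V=14.6300), down 84.6300 (V=0.0000). Price 9.2889; hedge Δ=0.3281, bond B=-20.5683.
Each (Δ,B) replicates both successor values, so the strategy is self-financing and V0 is arbitrage-free.

(0,0): Delta=0.3281 Bond=-20.5683
V0=9.2889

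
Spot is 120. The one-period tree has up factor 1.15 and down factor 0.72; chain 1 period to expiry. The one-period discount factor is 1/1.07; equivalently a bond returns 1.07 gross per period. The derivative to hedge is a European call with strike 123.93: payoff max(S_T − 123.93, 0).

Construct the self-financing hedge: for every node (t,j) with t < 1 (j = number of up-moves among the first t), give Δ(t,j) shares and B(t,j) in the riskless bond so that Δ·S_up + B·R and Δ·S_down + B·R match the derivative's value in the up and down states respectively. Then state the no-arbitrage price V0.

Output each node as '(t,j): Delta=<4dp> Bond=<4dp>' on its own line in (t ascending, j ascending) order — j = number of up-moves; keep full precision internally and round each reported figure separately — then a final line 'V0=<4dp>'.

Under the risk-neutral measure, an up-move has probability p* = (R−d)/(u−d) = 0.8140 and values discount at R = 1.07.
Terminal payoffs: V(1,0)=0.0000, V(1,1)=14.0700
Node (0,0) S=120.0000: V=(p*·14.0700+(1−p*)·0.0000)/1.07=10.7031; Δ=(14.0700−0.0000)/(138.0000−86.4000)=0.2727; B=V−Δ·S=-22.0178
Check: Δ(0,0)·S0 + B(0,0) = 10.7031 = V0.

(0,0): Delta=0.2727 Bond=-22.0178
V0=10.7031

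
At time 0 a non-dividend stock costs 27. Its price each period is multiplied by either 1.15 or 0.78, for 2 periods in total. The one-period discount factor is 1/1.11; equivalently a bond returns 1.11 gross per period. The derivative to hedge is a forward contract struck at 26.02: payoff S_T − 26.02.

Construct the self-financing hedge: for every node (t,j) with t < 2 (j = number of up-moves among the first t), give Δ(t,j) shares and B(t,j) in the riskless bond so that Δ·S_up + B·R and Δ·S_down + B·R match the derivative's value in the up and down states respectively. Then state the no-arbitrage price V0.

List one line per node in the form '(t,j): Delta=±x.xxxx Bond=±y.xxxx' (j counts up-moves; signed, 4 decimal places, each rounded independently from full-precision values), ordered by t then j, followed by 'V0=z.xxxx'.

(0,0): Delta=1.0000 Bond=-21.1184
(1,0): Delta=1.0000 Bond=-23.4414
(1,1): Delta=1.0000 Bond=-23.4414
V0=5.8816

Under the risk-neutral measure, an up-move has probability p* = (R−d)/(u−d) = 0.8919 and values discount at R = 1.11.
Terminal values V(2,·): V(2,0)=-9.5932, V(2,1)=-1.8010, V(2,2)=9.6875
  t=1,j=0: stock 21.0600 → up 24.2190 (V=-1.8010), down 16.4268 (V=-9.5932). Price -2.3814; hedge Δ=1.0000, bond B=-23.4414.
  t=1,j=1: stock 31.0500 → up 35.7075 (V=9.6875), down 24.2190 (V=-1.8010). Price 7.6086; hedge Δ=1.0000, bond B=-23.4414.
  t=0,j=0: stock 27.0000 → up 31.0500 (V=7.6086), down 21.0600 (V=-2.3814). Price 5.8816; hedge Δ=1.0000, bond B=-21.1184.
Self-financing check: at every node Δ·S+B equals the discounted successor values.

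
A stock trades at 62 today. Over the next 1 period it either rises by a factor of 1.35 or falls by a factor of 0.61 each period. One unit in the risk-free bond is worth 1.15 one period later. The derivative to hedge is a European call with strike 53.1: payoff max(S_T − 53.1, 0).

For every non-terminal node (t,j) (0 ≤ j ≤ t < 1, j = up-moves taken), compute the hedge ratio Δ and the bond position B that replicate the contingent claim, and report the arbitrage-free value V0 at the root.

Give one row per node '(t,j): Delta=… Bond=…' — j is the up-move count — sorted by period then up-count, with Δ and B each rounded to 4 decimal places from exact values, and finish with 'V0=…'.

(0,0): Delta=0.6670 Bond=-21.9342
V0=19.4172

No-arbitrage ⇒ martingale measure with p* = (R−d)/(u−d) = 0.7297.
Payoff layer (t=1): V(1,0)=0.0000, V(1,1)=30.6000
Node (0,0) S=62.0000: V=(p*·30.6000+(1−p*)·0.0000)/1.15=19.4172; Δ=(30.6000−0.0000)/(83.7000−37.8200)=0.6670; B=V−Δ·S=-21.9342
The time-0 hedge costs 19.4172, which is the no-arbitrage price.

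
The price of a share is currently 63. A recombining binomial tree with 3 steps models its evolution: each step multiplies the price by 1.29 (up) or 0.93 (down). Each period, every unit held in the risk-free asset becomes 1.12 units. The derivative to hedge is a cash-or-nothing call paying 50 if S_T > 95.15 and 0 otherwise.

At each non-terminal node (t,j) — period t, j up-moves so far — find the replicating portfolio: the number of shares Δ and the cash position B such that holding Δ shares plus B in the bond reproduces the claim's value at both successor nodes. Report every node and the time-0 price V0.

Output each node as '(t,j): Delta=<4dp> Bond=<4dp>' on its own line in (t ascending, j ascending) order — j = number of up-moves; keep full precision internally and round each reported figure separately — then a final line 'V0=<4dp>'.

(0,0): Delta=0.8760 Bond=-35.9140
(1,0): Delta=1.1171 Bond=-54.3457
(1,1): Delta=0.7206 Bond=-27.5881
(2,0): Delta=0.0000 Bond=0.0000
(2,1): Delta=1.8376 Bond=-115.3274
(2,2): Delta=0.0000 Bond=44.6429
V0=19.2759

Under the risk-neutral measure, an up-move has probability p* = (R−d)/(u−d) = 0.5278 and values discount at R = 1.12.
At expiry t=3: V(3,0)=0.0000, V(3,1)=0.0000, V(3,2)=50.0000, V(3,3)=50.0000
(2,0): S=54.4887. Δ = (V_up−V_dn)/(S_up−S_dn) = (0.0000−0.0000)/(70.2904−50.6745) = 0.0000. V = [p*·0.0000 + (1−p*)·0.0000]/1.12 = 0.0000. B = V − Δ·S = 0.0000.
(2,1): S=75.5811. Δ = (V_up−V_dn)/(S_up−S_dn) = (50.0000−0.0000)/(97.4996−70.2904) = 1.8376. V = [p*·50.0000 + (1−p*)·0.0000]/1.12 = 23.5615. B = V − Δ·S = -115.3274.
(2,2): S=104.8383. Δ = (V_up−V_dn)/(S_up−S_dn) = (50.0000−50.0000)/(135.2414−97.4996) = 0.0000. V = [p*·50.0000 + (1−p*)·50.0000]/1.12 = 44.6429. B = V − Δ·S = 44.6429.
(1,0): S=58.5900. Δ = (V_up−V_dn)/(S_up−S_dn) = (23.5615−0.0000)/(75.5811−54.4887) = 1.1171. V = [p*·23.5615 + (1−p*)·0.0000]/1.12 = 11.1029. B = V − Δ·S = -54.3457.
(1,1): S=81.2700. Δ = (V_up−V_dn)/(S_up−S_dn) = (44.6429−23.5615)/(104.8383−75.5811) = 0.7206. V = [p*·44.6429 + (1−p*)·23.5615]/1.12 = 30.9712. B = V − Δ·S = -27.5881.
(0,0): S=63.0000. Δ = (V_up−V_dn)/(S_up−S_dn) = (30.9712−11.1029)/(81.2700−58.5900) = 0.8760. V = [p*·30.9712 + (1−p*)·11.1029]/1.12 = 19.2759. B = V − Δ·S = -35.9140.
Root portfolio cost Δ·63+B reproduces V0=19.2759.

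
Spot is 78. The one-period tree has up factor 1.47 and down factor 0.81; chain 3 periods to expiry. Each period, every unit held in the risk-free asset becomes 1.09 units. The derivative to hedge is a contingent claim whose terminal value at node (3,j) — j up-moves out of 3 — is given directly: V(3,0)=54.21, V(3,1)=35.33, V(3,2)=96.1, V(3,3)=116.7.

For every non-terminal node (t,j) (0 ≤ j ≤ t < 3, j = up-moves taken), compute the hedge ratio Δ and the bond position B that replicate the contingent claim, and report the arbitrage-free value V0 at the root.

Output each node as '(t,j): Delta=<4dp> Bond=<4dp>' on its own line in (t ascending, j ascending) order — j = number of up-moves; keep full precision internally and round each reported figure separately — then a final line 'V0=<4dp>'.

(0,0): Delta=0.4437 Bond=14.8432
(1,0): Delta=0.3281 Bond=23.4833
(1,1): Delta=0.5301 Bond=6.2661
(2,0): Delta=-0.5590 Bond=70.9917
(2,1): Delta=0.9914 Bond=-36.0104
(2,2): Delta=0.1852 Bond=64.9708
V0=49.4495

Risk-neutral probability p* = (R−d)/(u−d) = (1.09−0.81)/(1.47−0.81) = 0.4242.
At expiry t=3: V(3,0)=54.2100, V(3,1)=35.3300, V(3,2)=96.1000, V(3,3)=116.7000
  t=2,j=0: stock 51.1758 → up 75.2284 (V=35.3300), down 41.4524 (V=54.2100). Price 42.3856; hedge Δ=-0.5590, bond B=70.9917.
  t=2,j=1: stock 92.8746 → up 136.5257 (V=96.1000), down 75.2284 (V=35.3300). Price 56.0653; hedge Δ=0.9914, bond B=-36.0104.
  t=2,j=2: stock 168.5502 → up 247.7688 (V=116.7000), down 136.5257 (V=96.1000). Price 96.1829; hedge Δ=0.1852, bond B=64.9708.
  t=1,j=0: stock 63.1800 → up 92.8746 (V=56.0653), down 51.1758 (V=42.3856). Price 44.2102; hedge Δ=0.3281, bond B=23.4833.
  t=1,j=1: stock 114.6600 → up 168.5502 (V=96.1829), down 92.8746 (V=56.0653). Price 67.0504; hedge Δ=0.5301, bond B=6.2661.
  t=0,j=0: stock 78.0000 → up 114.6600 (V=67.0504), down 63.1800 (V=44.2102). Price 49.4495; hedge Δ=0.4437, bond B=14.8432.
Each (Δ,B) replicates both successor values, so the strategy is self-financing and V0 is arbitrage-free.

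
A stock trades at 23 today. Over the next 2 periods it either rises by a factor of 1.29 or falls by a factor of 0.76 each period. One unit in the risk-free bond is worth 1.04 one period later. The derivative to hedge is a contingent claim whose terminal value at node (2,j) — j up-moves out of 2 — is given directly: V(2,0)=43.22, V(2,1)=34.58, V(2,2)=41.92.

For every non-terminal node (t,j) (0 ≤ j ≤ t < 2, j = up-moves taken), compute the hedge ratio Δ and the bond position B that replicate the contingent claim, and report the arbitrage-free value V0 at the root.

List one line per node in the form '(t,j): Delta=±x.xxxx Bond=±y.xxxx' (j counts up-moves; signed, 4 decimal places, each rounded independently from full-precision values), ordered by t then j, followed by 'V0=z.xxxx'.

The replicating-portfolio and risk-neutral prices coincide; use p* = (1.04−0.76)/(1.29−0.76) = 0.5283 for the latter.
Terminal payoffs: V(2,0)=43.2200, V(2,1)=34.5800, V(2,2)=41.9200
(1,0): S=17.4800. Δ = (V_up−V_dn)/(S_up−S_dn) = (34.5800−43.2200)/(22.5492−13.2848) = -0.9326. V = [p*·34.5800 + (1−p*)·43.2200]/1.04 = 37.1687. B = V − Δ·S = 53.4706.
(1,1): S=29.6700. Δ = (V_up−V_dn)/(S_up−S_dn) = (41.9200−34.5800)/(38.2743−22.5492) = 0.4668. V = [p*·41.9200 + (1−p*)·34.5800]/1.04 = 36.9786. B = V − Δ·S = 23.1295.
(0,0): S=23.0000. Δ = (V_up−V_dn)/(S_up−S_dn) = (36.9786−37.1687)/(29.6700−17.4800) = -0.0156. V = [p*·36.9786 + (1−p*)·37.1687]/1.04 = 35.6426. B = V − Δ·S = 36.0013.
Self-financing check: at every node Δ·S+B equals the discounted successor values.

(0,0): Delta=-0.0156 Bond=36.0013
(1,0): Delta=-0.9326 Bond=53.4706
(1,1): Delta=0.4668 Bond=23.1295
V0=35.6426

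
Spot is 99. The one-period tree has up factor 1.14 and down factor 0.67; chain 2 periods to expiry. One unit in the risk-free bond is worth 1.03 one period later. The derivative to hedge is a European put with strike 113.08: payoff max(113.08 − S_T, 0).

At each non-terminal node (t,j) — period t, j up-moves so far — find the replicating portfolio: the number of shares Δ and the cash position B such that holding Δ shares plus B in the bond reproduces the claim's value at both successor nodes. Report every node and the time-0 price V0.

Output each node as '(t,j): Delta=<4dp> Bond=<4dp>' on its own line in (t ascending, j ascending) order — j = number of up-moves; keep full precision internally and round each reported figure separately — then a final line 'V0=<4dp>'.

(0,0): Delta=-0.7510 Bond=90.5531
(1,0): Delta=-1.0000 Bond=109.7864
(1,1): Delta=-0.7063 Bond=88.2230
V0=16.2049

Under the risk-neutral measure, an up-move has probability p* = (R−d)/(u−d) = 0.7660 and values discount at R = 1.03.
Terminal values V(2,·): V(2,0)=68.6389, V(2,1)=37.4638, V(2,2)=0.0000
(1,0): S=66.3300. Δ = (V_up−V_dn)/(S_up−S_dn) = (37.4638−68.6389)/(75.6162−44.4411) = -1.0000. V = [p*·37.4638 + (1−p*)·68.6389]/1.03 = 43.4564. B = V − Δ·S = 109.7864.
(1,1): S=112.8600. Δ = (V_up−V_dn)/(S_up−S_dn) = (0.0000−37.4638)/(128.6604−75.6162) = -0.7063. V = [p*·0.0000 + (1−p*)·37.4638]/1.03 = 8.5127. B = V − Δ·S = 88.2230.
(0,0): S=99.0000. Δ = (V_up−V_dn)/(S_up−S_dn) = (8.5127−43.4564)/(112.8600−66.3300) = -0.7510. V = [p*·8.5127 + (1−p*)·43.4564]/1.03 = 16.2049. B = V − Δ·S = 90.5531.
Check: Δ(0,0)·S0 + B(0,0) = 16.2049 = V0.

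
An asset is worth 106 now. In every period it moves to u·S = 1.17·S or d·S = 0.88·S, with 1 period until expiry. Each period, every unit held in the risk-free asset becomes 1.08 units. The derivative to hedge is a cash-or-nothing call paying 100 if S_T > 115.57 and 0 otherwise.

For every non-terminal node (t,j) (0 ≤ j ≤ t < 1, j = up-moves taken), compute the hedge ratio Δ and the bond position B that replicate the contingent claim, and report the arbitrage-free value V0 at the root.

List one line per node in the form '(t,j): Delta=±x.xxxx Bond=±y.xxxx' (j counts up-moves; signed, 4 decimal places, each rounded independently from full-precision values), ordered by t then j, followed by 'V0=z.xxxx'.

The replicating-portfolio and risk-neutral prices coincide; use p* = (1.08−0.88)/(1.17−0.88) = 0.6897 for the latter.
Terminal payoffs: V(1,0)=0.0000, V(1,1)=100.0000
  t=0,j=0: stock 106.0000 → up 124.0200 (V=100.0000), down 93.2800 (V=0.0000). Price 63.8570; hedge Δ=3.2531, bond B=-280.9706.
Self-financing check: at every node Δ·S+B equals the discounted successor values.

(0,0): Delta=3.2531 Bond=-280.9706
V0=63.8570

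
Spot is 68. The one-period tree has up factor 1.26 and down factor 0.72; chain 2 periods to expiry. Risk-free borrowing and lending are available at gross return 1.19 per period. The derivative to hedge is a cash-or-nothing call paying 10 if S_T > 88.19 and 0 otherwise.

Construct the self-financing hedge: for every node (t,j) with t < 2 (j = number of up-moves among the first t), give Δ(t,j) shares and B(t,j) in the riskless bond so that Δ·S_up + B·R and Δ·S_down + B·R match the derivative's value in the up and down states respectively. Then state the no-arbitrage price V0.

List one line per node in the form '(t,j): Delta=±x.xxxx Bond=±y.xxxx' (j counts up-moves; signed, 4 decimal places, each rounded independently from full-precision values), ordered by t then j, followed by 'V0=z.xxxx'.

(0,0): Delta=0.1992 Bond=-8.1950
(1,0): Delta=0.0000 Bond=0.0000
(1,1): Delta=0.2161 Bond=-11.2045
V0=5.3495

Under the risk-neutral measure, an up-move has probability p* = (R−d)/(u−d) = 0.8704 and values discount at R = 1.19.
Payoff layer (t=2): V(2,0)=0.0000, V(2,1)=0.0000, V(2,2)=10.0000
  t=1,j=0: stock 48.9600 → up 61.6896 (V=0.0000), down 35.2512 (V=0.0000). Price 0.0000; hedge Δ=0.0000, bond B=0.0000.
  t=1,j=1: stock 85.6800 → up 107.9568 (V=10.0000), down 61.6896 (V=0.0000). Price 7.3140; hedge Δ=0.2161, bond B=-11.2045.
  t=0,j=0: stock 68.0000 → up 85.6800 (V=7.3140), down 48.9600 (V=0.0000). Price 5.3495; hedge Δ=0.1992, bond B=-8.1950.
The time-0 hedge costs 5.3495, which is the no-arbitrage price.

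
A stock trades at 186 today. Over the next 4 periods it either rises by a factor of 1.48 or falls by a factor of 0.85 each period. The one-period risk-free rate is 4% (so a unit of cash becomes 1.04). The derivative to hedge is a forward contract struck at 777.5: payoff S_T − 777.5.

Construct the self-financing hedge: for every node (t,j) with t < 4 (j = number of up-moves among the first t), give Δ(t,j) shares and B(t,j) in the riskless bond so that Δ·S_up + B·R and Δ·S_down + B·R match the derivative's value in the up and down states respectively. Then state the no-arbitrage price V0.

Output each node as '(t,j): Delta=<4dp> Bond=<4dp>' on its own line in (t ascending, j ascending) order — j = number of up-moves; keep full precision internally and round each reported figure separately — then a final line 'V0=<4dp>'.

Under the risk-neutral measure, an up-move has probability p* = (R−d)/(u−d) = 0.3016 and values discount at R = 1.04.
Payoff layer (t=4): V(4,0)=-680.4068, V(4,1)=-608.4437, V(4,2)=-483.1431, V(4,3)=-264.9727, V(4,4)=114.9005
Node (3,0) S=114.2272: V=(p*·-608.4437+(1−p*)·-680.4068)/1.04=-633.3689; Δ=(-608.4437−-680.4068)/(169.0563−97.0932)=1.0000; B=V−Δ·S=-747.5962
Node (3,1) S=198.8898: V=(p*·-483.1431+(1−p*)·-608.4437)/1.04=-548.7064; Δ=(-483.1431−-608.4437)/(294.3569−169.0563)=1.0000; B=V−Δ·S=-747.5962
Node (3,2) S=346.3022: V=(p*·-264.9727+(1−p*)·-483.1431)/1.04=-401.2939; Δ=(-264.9727−-483.1431)/(512.5273−294.3569)=1.0000; B=V−Δ·S=-747.5962
Node (3,3) S=602.9733: V=(p*·114.9005+(1−p*)·-264.9727)/1.04=-144.6228; Δ=(114.9005−-264.9727)/(892.4005−512.5273)=1.0000; B=V−Δ·S=-747.5962
Node (2,0) S=134.3850: V=(p*·-548.7064+(1−p*)·-633.3689)/1.04=-584.4575; Δ=(-548.7064−-633.3689)/(198.8898−114.2272)=1.0000; B=V−Δ·S=-718.8425
Node (2,1) S=233.9880: V=(p*·-401.2939+(1−p*)·-548.7064)/1.04=-484.8545; Δ=(-401.2939−-548.7064)/(346.3022−198.8898)=1.0000; B=V−Δ·S=-718.8425
Node (2,2) S=407.4144: V=(p*·-144.6228+(1−p*)·-401.2939)/1.04=-311.4281; Δ=(-144.6228−-401.2939)/(602.9733−346.3022)=1.0000; B=V−Δ·S=-718.8425
Node (1,0) S=158.1000: V=(p*·-484.8545+(1−p*)·-584.4575)/1.04=-533.0947; Δ=(-484.8545−-584.4575)/(233.9880−134.3850)=1.0000; B=V−Δ·S=-691.1947
Node (1,1) S=275.2800: V=(p*·-311.4281+(1−p*)·-484.8545)/1.04=-415.9147; Δ=(-311.4281−-484.8545)/(407.4144−233.9880)=1.0000; B=V−Δ·S=-691.1947
Node (0,0) S=186.0000: V=(p*·-415.9147+(1−p*)·-533.0947)/1.04=-478.6103; Δ=(-415.9147−-533.0947)/(275.2800−158.1000)=1.0000; B=V−Δ·S=-664.6103
Check: Δ(0,0)·S0 + B(0,0) = -478.6103 = V0.

(0,0): Delta=1.0000 Bond=-664.6103
(1,0): Delta=1.0000 Bond=-691.1947
(1,1): Delta=1.0000 Bond=-691.1947
(2,0): Delta=1.0000 Bond=-718.8425
(2,1): Delta=1.0000 Bond=-718.8425
(2,2): Delta=1.0000 Bond=-718.8425
(3,0): Delta=1.0000 Bond=-747.5962
(3,1): Delta=1.0000 Bond=-747.5962
(3,2): Delta=1.0000 Bond=-747.5962
(3,3): Delta=1.0000 Bond=-747.5962
V0=-478.6103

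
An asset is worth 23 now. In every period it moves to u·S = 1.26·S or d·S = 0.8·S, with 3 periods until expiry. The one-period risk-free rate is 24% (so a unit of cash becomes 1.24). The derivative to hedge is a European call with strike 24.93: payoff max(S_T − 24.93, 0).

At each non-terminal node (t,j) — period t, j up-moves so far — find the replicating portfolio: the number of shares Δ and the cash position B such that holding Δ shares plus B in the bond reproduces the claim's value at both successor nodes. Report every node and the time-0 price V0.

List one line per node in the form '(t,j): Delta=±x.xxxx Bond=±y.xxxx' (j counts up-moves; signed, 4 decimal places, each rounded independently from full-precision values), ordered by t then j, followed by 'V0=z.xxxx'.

Under the risk-neutral measure, an up-move has probability p* = (R−d)/(u−d) = 0.9565 and values discount at R = 1.24.
Terminal values V(3,·): V(3,0)=0.0000, V(3,1)=0.0000, V(3,2)=4.2818, V(3,3)=21.0786
(2,0): S=14.7200. Δ = (V_up−V_dn)/(S_up−S_dn) = (0.0000−0.0000)/(18.5472−11.7760) = 0.0000. V = [p*·0.0000 + (1−p*)·0.0000]/1.24 = 0.0000. B = V − Δ·S = 0.0000.
(2,1): S=23.1840. Δ = (V_up−V_dn)/(S_up−S_dn) = (4.2818−0.0000)/(29.2118−18.5472) = 0.4015. V = [p*·4.2818 + (1−p*)·0.0000]/1.24 = 3.3030. B = V − Δ·S = -6.0054.
(2,2): S=36.5148. Δ = (V_up−V_dn)/(S_up−S_dn) = (21.0786−4.2818)/(46.0086−29.2118) = 1.0000. V = [p*·21.0786 + (1−p*)·4.2818]/1.24 = 16.4100. B = V − Δ·S = -20.1048.
(1,0): S=18.4000. Δ = (V_up−V_dn)/(S_up−S_dn) = (3.3030−0.0000)/(23.1840−14.7200) = 0.3902. V = [p*·3.3030 + (1−p*)·0.0000]/1.24 = 2.5479. B = V − Δ·S = -4.6325.
(1,1): S=28.9800. Δ = (V_up−V_dn)/(S_up−S_dn) = (16.4100−3.3030)/(36.5148−23.1840) = 0.9832. V = [p*·16.4100 + (1−p*)·3.3030]/1.24 = 12.7743. B = V − Δ·S = -15.7192.
(0,0): S=23.0000. Δ = (V_up−V_dn)/(S_up−S_dn) = (12.7743−2.5479)/(28.9800−18.4000) = 0.9666. V = [p*·12.7743 + (1−p*)·2.5479]/1.24 = 9.9433. B = V − Δ·S = -12.2880.
Check: Δ(0,0)·S0 + B(0,0) = 9.9433 = V0.

(0,0): Delta=0.9666 Bond=-12.2880
(1,0): Delta=0.3902 Bond=-4.6325
(1,1): Delta=0.9832 Bond=-15.7192
(2,0): Delta=0.0000 Bond=0.0000
(2,1): Delta=0.4015 Bond=-6.0054
(2,2): Delta=1.0000 Bond=-20.1048
V0=9.9433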